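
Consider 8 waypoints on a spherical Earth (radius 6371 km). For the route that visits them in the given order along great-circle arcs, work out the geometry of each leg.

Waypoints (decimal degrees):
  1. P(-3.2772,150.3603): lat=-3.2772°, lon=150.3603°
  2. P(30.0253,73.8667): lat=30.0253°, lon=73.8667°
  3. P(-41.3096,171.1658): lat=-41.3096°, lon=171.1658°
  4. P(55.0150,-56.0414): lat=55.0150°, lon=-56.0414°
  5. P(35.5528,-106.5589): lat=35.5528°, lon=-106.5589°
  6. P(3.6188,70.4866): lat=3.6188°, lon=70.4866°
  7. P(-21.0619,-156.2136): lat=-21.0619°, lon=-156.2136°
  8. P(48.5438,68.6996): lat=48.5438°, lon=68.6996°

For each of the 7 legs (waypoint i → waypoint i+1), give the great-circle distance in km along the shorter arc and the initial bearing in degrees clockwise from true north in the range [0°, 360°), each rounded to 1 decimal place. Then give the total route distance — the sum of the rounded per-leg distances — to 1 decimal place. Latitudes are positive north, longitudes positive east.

Leg 1: dist=8898.0 km, bearing=301.3°
Leg 2: dist=12719.6 km, bearing=125.1°
Leg 3: dist=16284.8 km, bearing=49.6°
Leg 4: dist=4378.5 km, bearing=261.8°
Leg 5: dist=15648.5 km, bearing=4.7°
Leg 6: dist=14611.8 km, bearing=115.1°
Leg 7: dist=15009.1 km, bearing=318.6°
Total: 87550.3 km

Leg 1: φ1=-0.0571979, φ2=0.5240403, Δφ=0.5812383, Δλ=-1.3350652 rad; a=sin²(Δφ/2)+cosφ1·cosφ2·sin²(Δλ/2)=0.4133619140; c=2·atan2(√a, √(1-a))=1.396641133; dist=6371·c=8898.001 ≈ 8898.0 km; running total=8898.0 km
Leg 1 bearing: y=sinΔλ·cosφ2=-0.84185970, x=cosφ1·sinφ2-sinφ1·cosφ2·cosΔλ=0.51112387; θ=atan2(y, x)=-58.7365° <0 so +360° → 301.2635° ≈ 301.3°
Leg 2: φ1=0.5240403, φ2=-0.7209885, Δφ=-1.2450289, Δλ=1.6981897 rad; a=sin²(Δφ/2)+cosφ1·cosφ2·sin²(Δλ/2)=0.7064713906; c=2·atan2(√a, √(1-a))=1.996479169; dist=6371·c=12719.569 ≈ 12719.6 km; running total=21617.6 km
Leg 2 bearing: y=sinΔλ·cosφ2=0.74506652, x=cosφ1·sinφ2-sinφ1·cosφ2·cosΔλ=-0.52378826; θ=atan2(y, x)=125.1076° ≈ 125.1°
Leg 3: φ1=-0.7209885, φ2=0.9601929, Δφ=1.6811814, Δλ=-3.9655137 rad; a=sin²(Δφ/2)+cosφ1·cosφ2·sin²(Δλ/2)=0.9167139716; c=2·atan2(√a, √(1-a))=2.556078288; dist=6371·c=16284.775 ≈ 16284.8 km; running total=37902.4 km
Leg 3 bearing: y=sinΔλ·cosφ2=0.42074175, x=cosφ1·sinφ2-sinφ1·cosφ2·cosΔλ=0.35829352; θ=atan2(y, x)=49.5831° ≈ 49.6°
Leg 4: φ1=0.9601929, φ2=0.6205134, Δφ=-0.3396795, Δλ=-0.8816967 rad; a=sin²(Δφ/2)+cosφ1·cosφ2·sin²(Δλ/2)=0.1135045814; c=2·atan2(√a, √(1-a))=0.687254314; dist=6371·c=4378.497 ≈ 4378.5 km; running total=42280.9 km
Leg 4 bearing: y=sinΔλ·cosφ2=-0.62793639, x=cosφ1·sinφ2-sinφ1·cosφ2·cosΔλ=-0.09044920; θ=atan2(y, x)=-98.1966° <0 so +360° → 261.8034° ≈ 261.8°
Leg 5: φ1=0.6205134, φ2=0.0631600, Δφ=-0.5573534, Δλ=3.0900269 rad; a=sin²(Δφ/2)+cosφ1·cosφ2·sin²(Δλ/2)=0.8870892020; c=2·atan2(√a, √(1-a))=2.456212383; dist=6371·c=15648.529 ≈ 15648.5 km; running total=57929.4 km
Leg 5 bearing: y=sinΔλ·cosφ2=0.05144013, x=cosφ1·sinφ2-sinφ1·cosφ2·cosΔλ=0.63087377; θ=atan2(y, x)=4.6615° ≈ 4.7°
Leg 6: φ1=0.0631600, φ2=-0.3675995, Δφ=-0.4307595, Δλ=-3.9566649 rad; a=sin²(Δφ/2)+cosφ1·cosφ2·sin²(Δλ/2)=0.8307026612; c=2·atan2(√a, √(1-a))=2.293487235; dist=6371·c=14611.807 ≈ 14611.8 km; running total=72541.2 km
Leg 6 bearing: y=sinΔλ·cosφ2=0.67915447, x=cosφ1·sinφ2-sinφ1·cosφ2·cosΔλ=-0.31826436; θ=atan2(y, x)=115.1087° ≈ 115.1°
Leg 7: φ1=-0.3675995, φ2=0.8472491, Δφ=1.2148486, Δλ=3.9254759 rad; a=sin²(Δφ/2)+cosφ1·cosφ2·sin²(Δλ/2)=0.8534316782; c=2·atan2(√a, √(1-a))=2.355850295; dist=6371·c=15009.122 ≈ 15009.1 km; running total=87550.3 km
Leg 7 bearing: y=sinΔλ·cosφ2=-0.46742840, x=cosφ1·sinφ2-sinφ1·cosφ2·cosΔλ=0.53090007; θ=atan2(y, x)=-41.3621° <0 so +360° → 318.6379° ≈ 318.6°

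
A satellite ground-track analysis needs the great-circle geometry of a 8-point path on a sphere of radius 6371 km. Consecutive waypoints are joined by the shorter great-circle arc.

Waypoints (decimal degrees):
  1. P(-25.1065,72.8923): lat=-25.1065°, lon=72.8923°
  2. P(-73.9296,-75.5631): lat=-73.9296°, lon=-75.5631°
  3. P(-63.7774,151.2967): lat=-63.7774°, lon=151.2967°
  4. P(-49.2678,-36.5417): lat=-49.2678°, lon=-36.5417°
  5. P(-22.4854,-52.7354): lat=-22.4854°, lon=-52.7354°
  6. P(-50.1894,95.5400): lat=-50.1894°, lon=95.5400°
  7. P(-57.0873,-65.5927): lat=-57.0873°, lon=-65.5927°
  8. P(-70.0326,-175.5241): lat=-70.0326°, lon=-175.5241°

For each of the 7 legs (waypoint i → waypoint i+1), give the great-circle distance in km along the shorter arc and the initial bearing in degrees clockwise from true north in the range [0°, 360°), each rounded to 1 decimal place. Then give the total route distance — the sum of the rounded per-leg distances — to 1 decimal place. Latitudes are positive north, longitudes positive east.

Leg 1: φ1=-0.4381911, φ2=-1.2903149, Δφ=-0.8521238, Δλ=-2.5910355 rad; a=sin²(Δφ/2)+cosφ1·cosφ2·sin²(Δλ/2)=0.4029516706; c=2·atan2(√a, √(1-a))=1.375459814; dist=6371·c=8763.054 ≈ 8763.1 km; running total=8763.1 km
Leg 1 bearing: y=sinΔλ·cosφ2=-0.14482083, x=cosφ1·sinφ2-sinφ1·cosφ2·cosΔλ=-0.97023369; θ=atan2(y, x)=-171.5105° <0 so +360° → 188.4895° ≈ 188.5°
Leg 2: φ1=-1.2903149, φ2=-1.1131256, Δφ=0.1771893, Δλ=3.9594505 rad; a=sin²(Δφ/2)+cosφ1·cosφ2·sin²(Δλ/2)=0.1108045043; c=2·atan2(√a, √(1-a))=0.678697612; dist=6371·c=4323.982 ≈ 4324.0 km; running total=13087.1 km
Leg 2 bearing: y=sinΔλ·cosφ2=-0.32241740, x=cosφ1·sinφ2-sinφ1·cosφ2·cosΔλ=-0.53865989; θ=atan2(y, x)=-149.0972° <0 so +360° → 210.9028° ≈ 210.9°
Leg 3: φ1=-1.1131256, φ2=-0.8598853, Δφ=0.2532403, Δλ=-3.2783985 rad; a=sin²(Δφ/2)+cosφ1·cosφ2·sin²(Δλ/2)=0.3029244529; c=2·atan2(√a, √(1-a))=1.165652341; dist=6371·c=7426.371 ≈ 7426.4 km; running total=20513.5 km
Leg 3 bearing: y=sinΔλ·cosφ2=0.08899098, x=cosφ1·sinφ2-sinφ1·cosφ2·cosΔλ=-0.91472702; θ=atan2(y, x)=174.4434° ≈ 174.4°
Leg 4: φ1=-0.8598853, φ2=-0.3924443, Δφ=0.4674411, Δλ=-0.2826334 rad; a=sin²(Δφ/2)+cosφ1·cosφ2·sin²(Δλ/2)=0.0655984323; c=2·atan2(√a, √(1-a))=0.518016295; dist=6371·c=3300.282 ≈ 3300.3 km; running total=23813.8 km
Leg 4 bearing: y=sinΔλ·cosφ2=-0.25768381, x=cosφ1·sinφ2-sinφ1·cosφ2·cosΔλ=0.42282404; θ=atan2(y, x)=-31.3596° <0 so +360° → 328.6404° ≈ 328.6°
Leg 5: φ1=-0.3924443, φ2=-0.8759703, Δφ=-0.4835260, Δλ=2.5878939 rad; a=sin²(Δφ/2)+cosφ1·cosφ2·sin²(Δλ/2)=0.6047021982; c=2·atan2(√a, √(1-a))=1.781762139; dist=6371·c=11351.607 ≈ 11351.6 km; running total=35165.4 km
Leg 5 bearing: y=sinΔλ·cosφ2=0.33666803, x=cosφ1·sinφ2-sinφ1·cosφ2·cosΔλ=-0.91804381; θ=atan2(y, x)=159.8608° ≈ 159.9°
Leg 6: φ1=-0.8759703, φ2=-0.9963613, Δφ=-0.1203911, Δλ=-2.8122961 rad; a=sin²(Δφ/2)+cosφ1·cosφ2·sin²(Δλ/2)=0.3421607202; c=2·atan2(√a, √(1-a))=1.249624631; dist=6371·c=7961.359 ≈ 7961.4 km; running total=43126.8 km
Leg 6 bearing: y=sinΔλ·cosφ2=-0.17571053, x=cosφ1·sinφ2-sinφ1·cosφ2·cosΔλ=-0.93245528; θ=atan2(y, x)=-169.3284° <0 so +360° → 190.6716° ≈ 190.7°
Leg 7: φ1=-0.9963613, φ2=-1.2222995, Δφ=-0.2259381, Δλ=-1.9186649 rad; a=sin²(Δφ/2)+cosφ1·cosφ2·sin²(Δλ/2)=0.1371091285; c=2·atan2(√a, √(1-a))=0.758626234; dist=6371·c=4833.208 ≈ 4833.2 km; running total=47960.0 km
Leg 7 bearing: y=sinΔλ·cosφ2=-0.32103094, x=cosφ1·sinφ2-sinφ1·cosφ2·cosΔλ=-0.60842419; θ=atan2(y, x)=-152.1819° <0 so +360° → 207.8181° ≈ 207.8°

Leg 1: dist=8763.1 km, bearing=188.5°
Leg 2: dist=4324.0 km, bearing=210.9°
Leg 3: dist=7426.4 km, bearing=174.4°
Leg 4: dist=3300.3 km, bearing=328.6°
Leg 5: dist=11351.6 km, bearing=159.9°
Leg 6: dist=7961.4 km, bearing=190.7°
Leg 7: dist=4833.2 km, bearing=207.8°
Total: 47960.0 km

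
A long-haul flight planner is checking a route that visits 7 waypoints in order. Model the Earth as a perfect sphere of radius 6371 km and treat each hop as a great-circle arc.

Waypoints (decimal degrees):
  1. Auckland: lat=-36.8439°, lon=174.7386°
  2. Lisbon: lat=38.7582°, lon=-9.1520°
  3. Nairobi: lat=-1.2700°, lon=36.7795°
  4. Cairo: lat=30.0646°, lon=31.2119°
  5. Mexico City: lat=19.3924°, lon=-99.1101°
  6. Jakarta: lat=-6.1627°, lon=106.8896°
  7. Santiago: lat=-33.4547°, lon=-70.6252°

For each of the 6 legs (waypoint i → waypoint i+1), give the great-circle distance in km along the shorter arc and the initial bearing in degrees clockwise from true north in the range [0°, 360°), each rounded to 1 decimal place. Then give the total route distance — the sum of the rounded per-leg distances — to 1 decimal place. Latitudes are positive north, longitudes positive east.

Leg 1: φ1=-0.6430474, φ2=0.6764582, Δφ=1.3195056, Δλ=-3.2094964 rad; a=sin²(Δφ/2)+cosφ1·cosφ2·sin²(Δλ/2)=0.9990018718; c=2·atan2(√a, √(1-a))=3.078395802; dist=6371·c=19612.460 ≈ 19612.5 km; running total=19612.5 km
Leg 1 bearing: y=sinΔλ·cosφ2=0.05291034, x=cosφ1·sinφ2-sinφ1·cosφ2·cosΔλ=0.03448223; θ=atan2(y, x)=56.9073° ≈ 56.9°
Leg 2: φ1=0.6764582, φ2=-0.0221657, Δφ=-0.6986239, Δλ=0.8016559 rad; a=sin²(Δφ/2)+cosφ1·cosφ2·sin²(Δλ/2)=0.2358236477; c=2·atan2(√a, √(1-a))=1.014137156; dist=6371·c=6461.068 ≈ 6461.1 km; running total=26073.6 km
Leg 2 bearing: y=sinΔλ·cosφ2=0.71833229, x=cosφ1·sinφ2-sinφ1·cosφ2·cosΔλ=-0.45259490; θ=atan2(y, x)=122.2135° ≈ 122.2°
Leg 3: φ1=-0.0221657, φ2=0.5247263, Δφ=0.5468919, Δλ=-0.0971730 rad; a=sin²(Δφ/2)+cosφ1·cosφ2·sin²(Δλ/2)=0.0749684658; c=2·atan2(√a, √(1-a))=0.554691298; dist=6371·c=3533.938 ≈ 3533.9 km; running total=29607.5 km
Leg 3 bearing: y=sinΔλ·cosφ2=-0.08396712, x=cosφ1·sinφ2-sinφ1·cosφ2·cosΔλ=0.51994452; θ=atan2(y, x)=-9.1736° <0 so +360° → 350.8264° ≈ 350.8°
Leg 4: φ1=0.5247263, φ2=0.3384612, Δφ=-0.1862650, Δλ=-2.2745480 rad; a=sin²(Δφ/2)+cosφ1·cosφ2·sin²(Δλ/2)=0.6809553219; c=2·atan2(√a, √(1-a))=1.941112986; dist=6371·c=12366.831 ≈ 12366.8 km; running total=41974.3 km
Leg 4 bearing: y=sinΔλ·cosφ2=-0.71916533, x=cosφ1·sinφ2-sinφ1·cosφ2·cosΔλ=0.59314577; θ=atan2(y, x)=-50.4852° <0 so +360° → 309.5148° ≈ 309.5°
Leg 5: φ1=0.3384612, φ2=-0.1075594, Δφ=-0.4460206, Δλ=3.5953730 rad; a=sin²(Δφ/2)+cosφ1·cosφ2·sin²(Δλ/2)=0.9392750155; c=2·atan2(√a, √(1-a))=2.643614371; dist=6371·c=16842.467 ≈ 16842.5 km; running total=58816.8 km
Leg 5 bearing: y=sinΔλ·cosφ2=-0.43583315, x=cosφ1·sinφ2-sinφ1·cosφ2·cosΔλ=0.19544644; θ=atan2(y, x)=-65.8465° <0 so +360° → 294.1535° ≈ 294.2°
Leg 6: φ1=-0.1075594, φ2=-0.5838947, Δφ=-0.4763353, Δλ=-3.0982177 rad; a=sin²(Δφ/2)+cosφ1·cosφ2·sin²(Δλ/2)=0.8847697238; c=2·atan2(√a, √(1-a))=2.448915973; dist=6371·c=15602.044 ≈ 15602.0 km; running total=74418.8 km
Leg 6 bearing: y=sinΔλ·cosφ2=-0.03617730, x=cosφ1·sinφ2-sinφ1·cosφ2·cosΔλ=-0.63757371; θ=atan2(y, x)=-176.7524° <0 so +360° → 183.2476° ≈ 183.2°

Leg 1: dist=19612.5 km, bearing=56.9°
Leg 2: dist=6461.1 km, bearing=122.2°
Leg 3: dist=3533.9 km, bearing=350.8°
Leg 4: dist=12366.8 km, bearing=309.5°
Leg 5: dist=16842.5 km, bearing=294.2°
Leg 6: dist=15602.0 km, bearing=183.2°
Total: 74418.8 km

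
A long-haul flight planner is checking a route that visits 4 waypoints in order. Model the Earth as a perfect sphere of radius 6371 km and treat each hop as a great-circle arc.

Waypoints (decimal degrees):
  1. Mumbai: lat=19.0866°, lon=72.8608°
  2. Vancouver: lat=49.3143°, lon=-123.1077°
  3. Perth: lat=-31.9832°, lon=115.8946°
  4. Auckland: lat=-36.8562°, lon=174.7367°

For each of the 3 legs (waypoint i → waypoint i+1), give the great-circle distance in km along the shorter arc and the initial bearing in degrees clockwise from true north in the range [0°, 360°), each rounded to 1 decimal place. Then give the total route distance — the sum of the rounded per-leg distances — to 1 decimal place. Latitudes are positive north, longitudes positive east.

Leg 1: dist=12247.2 km, bearing=11.0°
Leg 2: dist=14827.6 km, bearing=268.9°
Leg 3: dist=5339.8 km, bearing=112.9°
Total: 32414.6 km

Leg 1: φ1=0.3331240, φ2=0.8606969, Δφ=0.5275729, Δλ=-3.4202956 rad; a=sin²(Δφ/2)+cosφ1·cosφ2·sin²(Δλ/2)=0.6721688410; c=2·atan2(√a, √(1-a))=1.922329561; dist=6371·c=12247.162 ≈ 12247.2 km; running total=12247.2 km
Leg 1 bearing: y=sinΔλ·cosφ2=0.17934597, x=cosφ1·sinφ2-sinφ1·cosφ2·cosΔλ=0.92155661; θ=atan2(y, x)=11.0128° ≈ 11.0°
Leg 2: φ1=0.8606969, φ2=-0.5582121, Δφ=-1.4189090, Δλ=4.1713771 rad; a=sin²(Δφ/2)+cosφ1·cosφ2·sin²(Δλ/2)=0.8432098732; c=2·atan2(√a, √(1-a))=2.327350563; dist=6371·c=14827.550 ≈ 14827.6 km; running total=27074.8 km
Leg 2 bearing: y=sinΔλ·cosφ2=-0.72706979, x=cosφ1·sinφ2-sinφ1·cosφ2·cosΔλ=-0.01405181; θ=atan2(y, x)=-91.1072° <0 so +360° → 268.8928° ≈ 268.9°
Leg 3: φ1=-0.5582121, φ2=-0.6432620, Δφ=-0.0850499, Δλ=1.0269884 rad; a=sin²(Δφ/2)+cosφ1·cosφ2·sin²(Δλ/2)=0.1655743830; c=2·atan2(√a, √(1-a))=0.838133910; dist=6371·c=5339.751 ≈ 5339.8 km; running total=32414.6 km
Leg 3 bearing: y=sinΔλ·cosφ2=0.68471846, x=cosφ1·sinφ2-sinφ1·cosφ2·cosΔλ=-0.28947997; θ=atan2(y, x)=112.9173° ≈ 112.9°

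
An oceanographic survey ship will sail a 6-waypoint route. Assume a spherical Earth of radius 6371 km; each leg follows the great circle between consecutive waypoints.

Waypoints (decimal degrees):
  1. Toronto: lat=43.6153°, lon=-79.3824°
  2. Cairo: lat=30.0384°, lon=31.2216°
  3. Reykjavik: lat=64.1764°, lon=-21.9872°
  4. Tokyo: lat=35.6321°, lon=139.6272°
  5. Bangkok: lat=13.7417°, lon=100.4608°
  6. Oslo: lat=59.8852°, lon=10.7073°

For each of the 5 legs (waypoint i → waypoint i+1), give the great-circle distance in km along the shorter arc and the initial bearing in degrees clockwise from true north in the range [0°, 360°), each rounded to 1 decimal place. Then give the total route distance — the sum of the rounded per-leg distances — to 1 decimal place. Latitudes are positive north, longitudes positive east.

Leg 1: dist=9210.7 km, bearing=54.8°
Leg 2: dist=5274.5 km, bearing=331.7°
Leg 3: dist=8799.8 km, bearing=15.1°
Leg 4: dist=4599.6 km, bearing=248.2°
Leg 5: dist=8675.4 km, bearing=329.1°
Total: 36560.0 km

Leg 1: φ1=0.7612306, φ2=0.5242690, Δφ=-0.2369616, Δλ=1.9304040 rad; a=sin²(Δφ/2)+cosφ1·cosφ2·sin²(Δλ/2)=0.4376252995; c=2·atan2(√a, √(1-a))=1.445721072; dist=6371·c=9210.689 ≈ 9210.7 km; running total=9210.7 km
Leg 1 bearing: y=sinΔλ·cosφ2=0.81031621, x=cosφ1·sinφ2-sinφ1·cosφ2·cosΔλ=0.57256023; θ=atan2(y, x)=54.7554° ≈ 54.8°
Leg 2: φ1=0.5242690, φ2=1.1200895, Δφ=0.5958205, Δλ=-0.9286688 rad; a=sin²(Δφ/2)+cosφ1·cosφ2·sin²(Δλ/2)=0.1617823783; c=2·atan2(√a, √(1-a))=0.827884635; dist=6371·c=5274.453 ≈ 5274.5 km; running total=14485.2 km
Leg 2 bearing: y=sinΔλ·cosφ2=-0.34884018, x=cosφ1·sinφ2-sinφ1·cosφ2·cosΔλ=0.64864928; θ=atan2(y, x)=-28.2711° <0 so +360° → 331.7289° ≈ 331.7°
Leg 3: φ1=1.1200895, φ2=0.6218975, Δφ=-0.4981920, Δλ=2.8207034 rad; a=sin²(Δφ/2)+cosφ1·cosφ2·sin²(Δλ/2)=0.4057860706; c=2·atan2(√a, √(1-a))=1.381235243; dist=6371·c=8799.8497 ≈ 8799.8 km; running total=23285.0 km
Leg 3 bearing: y=sinΔλ·cosφ2=0.25635765, x=cosφ1·sinφ2-sinφ1·cosφ2·cosΔλ=0.94803781; θ=atan2(y, x)=15.1314° ≈ 15.1°
Leg 4: φ1=0.6218975, φ2=0.2398379, Δφ=-0.3820596, Δλ=-0.6835826 rad; a=sin²(Δφ/2)+cosφ1·cosφ2·sin²(Δλ/2)=0.1247461652; c=2·atan2(√a, √(1-a))=0.721966389; dist=6371·c=4599.648 ≈ 4599.6 km; running total=27884.6 km
Leg 4 bearing: y=sinΔλ·cosφ2=-0.61349686, x=cosφ1·sinφ2-sinφ1·cosφ2·cosΔλ=-0.24568240; θ=atan2(y, x)=-111.8242° <0 so +360° → 248.1758° ≈ 248.2°
Leg 5: φ1=0.2398379, φ2=1.0451939, Δφ=0.8053560, Δλ=-1.5664941 rad; a=sin²(Δφ/2)+cosφ1·cosφ2·sin²(Δλ/2)=0.3962107219; c=2·atan2(√a, √(1-a))=1.361697381; dist=6371·c=8675.374 ≈ 8675.4 km; running total=36560.0 km
Leg 5 bearing: y=sinΔλ·cosφ2=-0.50172955, x=cosφ1·sinφ2-sinφ1·cosφ2·cosΔλ=0.83974913; θ=atan2(y, x)=-30.8573° <0 so +360° → 329.1427° ≈ 329.1°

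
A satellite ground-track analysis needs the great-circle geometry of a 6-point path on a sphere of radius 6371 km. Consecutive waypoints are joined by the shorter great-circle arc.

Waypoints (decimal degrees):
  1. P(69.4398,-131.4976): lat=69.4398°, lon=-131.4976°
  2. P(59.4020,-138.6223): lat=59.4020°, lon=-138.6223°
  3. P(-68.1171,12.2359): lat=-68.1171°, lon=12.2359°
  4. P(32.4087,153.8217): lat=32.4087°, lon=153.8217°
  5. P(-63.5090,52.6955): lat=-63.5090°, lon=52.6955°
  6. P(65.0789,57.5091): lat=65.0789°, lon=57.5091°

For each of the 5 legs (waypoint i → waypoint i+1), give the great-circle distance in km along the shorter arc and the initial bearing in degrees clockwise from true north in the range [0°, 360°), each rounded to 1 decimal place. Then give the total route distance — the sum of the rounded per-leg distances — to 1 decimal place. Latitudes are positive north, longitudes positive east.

Leg 1: dist=1165.5 km, bearing=200.3°
Leg 2: dist=18311.0 km, bearing=136.6°
Leg 3: dist=15352.0 km, bearing=128.3°
Leg 4: dist=13735.7 km, bearing=211.7°
Leg 5: dist=14303.7 km, bearing=2.6°
Total: 62867.9 km

Leg 1: φ1=1.2119531, φ2=1.0367605, Δφ=-0.1751927, Δλ=-0.1243495 rad; a=sin²(Δφ/2)+cosφ1·cosφ2·sin²(Δλ/2)=0.0083436551; c=2·atan2(√a, √(1-a))=0.182942226; dist=6371·c=1165.525 ≈ 1165.5 km; running total=1165.5 km
Leg 1 bearing: y=sinΔλ·cosφ2=-0.06313230, x=cosφ1·sinφ2-sinφ1·cosφ2·cosΔλ=-0.17061790; θ=atan2(y, x)=-159.6944° <0 so +360° → 200.3056° ≈ 200.3°
Leg 2: φ1=1.0367605, φ2=-1.1888677, Δφ=-2.2256282, Δλ=2.6329723 rad; a=sin²(Δφ/2)+cosφ1·cosφ2·sin²(Δλ/2)=0.9822197243; c=2·atan2(√a, √(1-a))=2.874110573; dist=6371·c=18310.958 ≈ 18311.0 km; running total=19476.5 km
Leg 2 bearing: y=sinΔλ·cosφ2=0.18150001, x=cosφ1·sinφ2-sinφ1·cosφ2·cosΔλ=-0.19213093; θ=atan2(y, x)=136.6298° ≈ 136.6°
Leg 3: φ1=-1.1888677, φ2=0.5656385, Δφ=1.7545062, Δλ=2.4711384 rad; a=sin²(Δφ/2)+cosφ1·cosφ2·sin²(Δλ/2)=0.8719432672; c=2·atan2(√a, √(1-a))=2.409663518; dist=6371·c=15351.966 ≈ 15352.0 km; running total=34828.5 km
Leg 3 bearing: y=sinΔλ·cosφ2=0.52456583, x=cosφ1·sinφ2-sinφ1·cosφ2·cosΔλ=-0.41408153; θ=atan2(y, x)=128.2868° ≈ 128.3°
Leg 4: φ1=0.5656385, φ2=-1.1084412, Δφ=-1.6740797, Δλ=-1.7649852 rad; a=sin²(Δφ/2)+cosφ1·cosφ2·sin²(Δλ/2)=0.7761757169; c=2·atan2(√a, √(1-a))=2.155978717; dist=6371·c=13735.740 ≈ 13735.7 km; running total=48564.2 km
Leg 4 bearing: y=sinΔλ·cosφ2=-0.43767337, x=cosφ1·sinφ2-sinφ1·cosφ2·cosΔλ=-0.70947157; θ=atan2(y, x)=-148.3295° <0 so +360° → 211.6705° ≈ 211.7°
Leg 5: φ1=-1.1084412, φ2=1.1358411, Δφ=2.2442822, Δλ=0.0840132 rad; a=sin²(Δφ/2)+cosφ1·cosφ2·sin²(Δλ/2)=0.8121887304; c=2·atan2(√a, √(1-a))=2.245130626; dist=6371·c=14303.727 ≈ 14303.7 km; running total=62867.9 km
Leg 5 bearing: y=sinΔλ·cosφ2=0.03535898, x=cosφ1·sinφ2-sinφ1·cosφ2·cosΔλ=0.78032207; θ=atan2(y, x)=2.5945° ≈ 2.6°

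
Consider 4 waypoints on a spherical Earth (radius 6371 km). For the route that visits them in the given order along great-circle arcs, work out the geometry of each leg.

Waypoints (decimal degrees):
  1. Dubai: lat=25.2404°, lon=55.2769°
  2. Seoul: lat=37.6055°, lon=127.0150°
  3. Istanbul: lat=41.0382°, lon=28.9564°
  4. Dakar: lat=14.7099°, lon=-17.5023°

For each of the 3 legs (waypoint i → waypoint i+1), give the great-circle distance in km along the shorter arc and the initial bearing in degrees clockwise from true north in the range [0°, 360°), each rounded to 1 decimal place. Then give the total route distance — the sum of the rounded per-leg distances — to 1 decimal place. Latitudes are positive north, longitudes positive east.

Leg 1: φ1=0.4405281, φ2=0.6563398, Δφ=0.2158117, Δλ=1.2520660 rad; a=sin²(Δφ/2)+cosφ1·cosφ2·sin²(Δλ/2)=0.2576192562; c=2·atan2(√a, √(1-a))=1.064705876; dist=6371·c=6783.241 ≈ 6783.2 km; running total=6783.2 km
Leg 1 bearing: y=sinΔλ·cosφ2=0.75232961, x=cosφ1·sinφ2-sinφ1·cosφ2·cosΔλ=0.44610140; θ=atan2(y, x)=59.3338° ≈ 59.3°
Leg 2: φ1=0.6563398, φ2=0.7162517, Δφ=0.0599119, Δλ=-1.7114454 rad; a=sin²(Δφ/2)+cosφ1·cosφ2·sin²(Δλ/2)=0.3415605156; c=2·atan2(√a, √(1-a))=1.248359266; dist=6371·c=7953.297 ≈ 7953.3 km; running total=14736.5 km
Leg 2 bearing: y=sinΔλ·cosφ2=-0.74682373, x=cosφ1·sinφ2-sinφ1·cosφ2·cosΔλ=0.58467259; θ=atan2(y, x)=-51.9434° <0 so +360° → 308.0566° ≈ 308.1°
Leg 3: φ1=0.7162517, φ2=0.2567362, Δφ=-0.4595155, Δλ=-0.8108573 rad; a=sin²(Δφ/2)+cosφ1·cosφ2·sin²(Δλ/2)=0.1653560445; c=2·atan2(√a, √(1-a))=0.837546346; dist=6371·c=5336.008 ≈ 5336.0 km; running total=20072.5 km
Leg 3 bearing: y=sinΔλ·cosφ2=-0.70111932, x=cosφ1·sinφ2-sinφ1·cosφ2·cosΔλ=-0.24593777; θ=atan2(y, x)=-109.3298° <0 so +360° → 250.6702° ≈ 250.7°

Leg 1: dist=6783.2 km, bearing=59.3°
Leg 2: dist=7953.3 km, bearing=308.1°
Leg 3: dist=5336.0 km, bearing=250.7°
Total: 20072.5 km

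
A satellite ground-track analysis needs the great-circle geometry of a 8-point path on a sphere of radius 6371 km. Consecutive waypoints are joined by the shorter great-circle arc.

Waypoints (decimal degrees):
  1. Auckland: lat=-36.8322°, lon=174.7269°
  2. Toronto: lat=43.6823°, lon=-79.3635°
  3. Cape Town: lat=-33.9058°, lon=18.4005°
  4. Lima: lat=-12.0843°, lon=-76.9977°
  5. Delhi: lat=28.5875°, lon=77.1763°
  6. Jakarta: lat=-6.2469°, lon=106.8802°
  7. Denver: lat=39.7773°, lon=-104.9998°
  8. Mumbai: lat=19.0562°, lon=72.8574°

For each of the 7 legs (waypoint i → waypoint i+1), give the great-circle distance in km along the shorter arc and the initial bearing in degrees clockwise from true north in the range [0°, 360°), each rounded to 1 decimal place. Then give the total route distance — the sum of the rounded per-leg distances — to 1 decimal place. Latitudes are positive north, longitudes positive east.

Leg 1: dist=13892.6 km, bearing=58.0°
Leg 2: dist=13098.5 km, bearing=111.6°
Leg 3: dist=9749.9 km, bearing=257.0°
Leg 4: dist=16769.8 km, bearing=51.7°
Leg 5: dist=5012.8 km, bearing=135.9°
Leg 6: dist=15113.5 km, bearing=35.7°
Leg 7: dist=13469.3 km, bearing=2.4°
Total: 87106.4 km

Leg 1: φ1=-0.6428432, φ2=0.7624000, Δφ=1.4052431, Δλ=-4.4347141 rad; a=sin²(Δφ/2)+cosφ1·cosφ2·sin²(Δλ/2)=0.7863504141; c=2·atan2(√a, √(1-a))=2.180593044; dist=6371·c=13892.558 ≈ 13892.6 km; running total=13892.6 km
Leg 1 bearing: y=sinΔλ·cosφ2=0.69547940, x=cosφ1·sinφ2-sinφ1·cosφ2·cosΔλ=0.43396103; θ=atan2(y, x)=58.0369° ≈ 58.0°
Leg 2: φ1=0.7624000, φ2=-0.5917678, Δφ=-1.3541678, Δλ=1.7063037 rad; a=sin²(Δφ/2)+cosφ1·cosφ2·sin²(Δλ/2)=0.7331768190; c=2·atan2(√a, √(1-a))=2.055960551; dist=6371·c=13098.525 ≈ 13098.5 km; running total=26991.1 km
Leg 2 bearing: y=sinΔλ·cosφ2=0.82234755, x=cosφ1·sinφ2-sinφ1·cosφ2·cosΔλ=-0.32597361; θ=atan2(y, x)=111.6231° ≈ 111.6°
Leg 3: φ1=-0.5917678, φ2=-0.2109108, Δφ=0.3808570, Δλ=-1.6650127 rad; a=sin²(Δφ/2)+cosφ1·cosφ2·sin²(Δλ/2)=0.4797838545; c=2·atan2(√a, √(1-a))=1.530353011; dist=6371·c=9749.879 ≈ 9749.9 km; running total=36741.0 km
Leg 3 bearing: y=sinΔλ·cosφ2=-0.97350384, x=cosφ1·sinφ2-sinφ1·cosφ2·cosΔλ=-0.22506778; θ=atan2(y, x)=-103.0177° <0 so +360° → 256.9823° ≈ 257.0°
Leg 4: φ1=-0.2109108, φ2=0.4989460, Δφ=0.7098568, Δλ=2.6908439 rad; a=sin²(Δφ/2)+cosφ1·cosφ2·sin²(Δλ/2)=0.9365224819; c=2·atan2(√a, √(1-a))=2.632208458; dist=6371·c=16769.800 ≈ 16769.8 km; running total=53510.8 km
Leg 4 bearing: y=sinΔλ·cosφ2=0.38252964, x=cosφ1·sinφ2-sinφ1·cosφ2·cosΔλ=0.30242943; θ=atan2(y, x)=51.6700° ≈ 51.7°
Leg 5: φ1=0.4989460, φ2=-0.1090290, Δφ=-0.6079750, Δλ=0.5184309 rad; a=sin²(Δφ/2)+cosφ1·cosφ2·sin²(Δλ/2)=0.1469455506; c=2·atan2(√a, √(1-a))=0.786808388; dist=6371·c=5012.756 ≈ 5012.8 km; running total=58523.6 km
Leg 5 bearing: y=sinΔλ·cosφ2=0.49257552, x=cosφ1·sinφ2-sinφ1·cosφ2·cosΔλ=-0.50870382; θ=atan2(y, x)=135.9228° ≈ 135.9°
Leg 6: φ1=-0.1090290, φ2=0.6942449, Δφ=0.8032738, Δλ=-3.6980036 rad; a=sin²(Δφ/2)+cosφ1·cosφ2·sin²(Δλ/2)=0.8591760434; c=2·atan2(√a, √(1-a))=2.372226958; dist=6371·c=15113.458 ≈ 15113.5 km; running total=73637.1 km
Leg 6 bearing: y=sinΔλ·cosφ2=0.40589667, x=cosφ1·sinφ2-sinφ1·cosφ2·cosΔλ=0.56499396; θ=atan2(y, x)=35.6938° ≈ 35.7°
Leg 7: φ1=0.6942449, φ2=0.3325934, Δφ=-0.3616514, Δλ=3.1041937 rad; a=sin²(Δφ/2)+cosφ1·cosφ2·sin²(Δλ/2)=0.7585094234; c=2·atan2(√a, √(1-a))=2.114160838; dist=6371·c=13469.319 ≈ 13469.3 km; running total=87106.4 km
Leg 7 bearing: y=sinΔλ·cosφ2=0.03534117, x=cosφ1·sinφ2-sinφ1·cosφ2·cosΔλ=0.85524413; θ=atan2(y, x)=2.3663° ≈ 2.4°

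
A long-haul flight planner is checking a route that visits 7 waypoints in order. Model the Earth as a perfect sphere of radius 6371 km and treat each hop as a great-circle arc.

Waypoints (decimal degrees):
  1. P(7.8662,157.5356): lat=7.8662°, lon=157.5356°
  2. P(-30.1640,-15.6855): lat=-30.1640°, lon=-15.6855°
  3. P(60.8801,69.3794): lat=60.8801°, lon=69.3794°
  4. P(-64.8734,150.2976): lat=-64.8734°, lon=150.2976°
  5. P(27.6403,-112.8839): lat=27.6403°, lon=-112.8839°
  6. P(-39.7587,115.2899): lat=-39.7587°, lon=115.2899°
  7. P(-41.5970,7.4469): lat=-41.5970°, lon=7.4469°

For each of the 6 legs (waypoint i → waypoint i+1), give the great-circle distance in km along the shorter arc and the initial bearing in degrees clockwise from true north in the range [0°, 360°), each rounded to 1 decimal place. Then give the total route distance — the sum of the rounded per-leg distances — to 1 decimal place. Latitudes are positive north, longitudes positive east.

Leg 1: dist=17437.0 km, bearing=195.0°
Leg 2: dist=12648.6 km, bearing=32.0°
Leg 3: dist=15491.3 km, bearing=140.0°
Leg 4: dist=13086.5 km, bearing=83.4°
Leg 5: dist=15418.8 km, bearing=240.1°
Leg 6: dist=8408.0 km, bearing=227.3°
Total: 82490.2 km

Leg 1: φ1=0.1372911, φ2=-0.5264611, Δφ=-0.6637522, Δλ=-3.0232785 rad; a=sin²(Δφ/2)+cosφ1·cosφ2·sin²(Δλ/2)=0.9596184239; c=2·atan2(√a, √(1-a))=2.736934018; dist=6371·c=17437.007 ≈ 17437.0 km; running total=17437.0 km
Leg 1 bearing: y=sinΔλ·cosφ2=-0.10205480, x=cosφ1·sinφ2-sinφ1·cosφ2·cosΔλ=-0.38024786; θ=atan2(y, x)=-164.9764° <0 so +360° → 195.0236° ≈ 195.0°
Leg 2: φ1=-0.5264611, φ2=1.0625582, Δφ=1.5890193, Δλ=1.4846626 rad; a=sin²(Δφ/2)+cosφ1·cosφ2·sin²(Δλ/2)=0.7013849827; c=2·atan2(√a, √(1-a))=1.985337453; dist=6371·c=12648.585 ≈ 12648.6 km; running total=30085.6 km
Leg 2 bearing: y=sinΔλ·cosφ2=0.48483475, x=cosφ1·sinφ2-sinφ1·cosφ2·cosΔλ=0.77634504; θ=atan2(y, x)=31.9852° ≈ 32.0°
Leg 3: φ1=1.0625582, φ2=-1.1322544, Δφ=-2.1948126, Δλ=1.4122890 rad; a=sin²(Δφ/2)+cosφ1·cosφ2·sin²(Δλ/2)=0.8791596540; c=2·atan2(√a, √(1-a))=2.431527351; dist=6371·c=15491.261 ≈ 15491.3 km; running total=45576.9 km
Leg 3 bearing: y=sinΔλ·cosφ2=0.41929676, x=cosφ1·sinφ2-sinφ1·cosφ2·cosΔλ=-0.49914132; θ=atan2(y, x)=139.9685° ≈ 140.0°
Leg 4: φ1=-1.1322544, φ2=0.4824142, Δφ=1.6146687, Δλ=-4.5933837 rad; a=sin²(Δφ/2)+cosφ1·cosφ2·sin²(Δλ/2)=0.7323394784; c=2·atan2(√a, √(1-a))=2.054068339; dist=6371·c=13086.469 ≈ 13086.5 km; running total=58663.4 km
Leg 4 bearing: y=sinΔλ·cosφ2=0.87961188, x=cosφ1·sinφ2-sinφ1·cosφ2·cosΔλ=0.10176643; θ=atan2(y, x)=83.4005° ≈ 83.4°
Leg 5: φ1=0.4824142, φ2=-0.6939202, Δφ=-1.1763345, Δλ=3.9823841 rad; a=sin²(Δφ/2)+cosφ1·cosφ2·sin²(Δλ/2)=0.8754260156; c=2·atan2(√a, √(1-a))=2.420147498; dist=6371·c=15418.760 ≈ 15418.8 km; running total=74082.2 km
Leg 5 bearing: y=sinΔλ·cosφ2=-0.57284638, x=cosφ1·sinφ2-sinφ1·cosφ2·cosΔλ=-0.32873736; θ=atan2(y, x)=-119.8501° <0 so +360° → 240.1499° ≈ 240.1°
Leg 6: φ1=-0.6939202, φ2=-0.7260046, Δφ=-0.0320844, Δλ=-1.8822154 rad; a=sin²(Δφ/2)+cosφ1·cosφ2·sin²(Δλ/2)=0.3757799645; c=2·atan2(√a, √(1-a))=1.319726825; dist=6371·c=8407.980 ≈ 8408.0 km; running total=82490.2 km
Leg 6 bearing: y=sinΔλ·cosφ2=-0.71186187, x=cosφ1·sinφ2-sinφ1·cosφ2·cosΔλ=-0.65690959; θ=atan2(y, x)=-132.7010° <0 so +360° → 227.2990° ≈ 227.3°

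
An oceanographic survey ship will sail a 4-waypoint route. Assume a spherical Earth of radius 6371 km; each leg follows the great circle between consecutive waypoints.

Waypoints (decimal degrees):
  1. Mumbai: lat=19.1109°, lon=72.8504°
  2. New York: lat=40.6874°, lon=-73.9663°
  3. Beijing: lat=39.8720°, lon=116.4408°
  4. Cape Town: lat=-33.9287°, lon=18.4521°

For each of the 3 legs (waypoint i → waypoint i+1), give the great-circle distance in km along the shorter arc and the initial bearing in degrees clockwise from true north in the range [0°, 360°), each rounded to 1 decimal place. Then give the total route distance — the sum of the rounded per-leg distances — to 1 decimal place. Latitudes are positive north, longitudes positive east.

Leg 1: φ1=0.3335481, φ2=0.7101291, Δφ=0.3765810, Δλ=-2.5624348 rad; a=sin²(Δφ/2)+cosφ1·cosφ2·sin²(Δλ/2)=0.6931018750; c=2·atan2(√a, √(1-a))=1.967308794; dist=6371·c=12533.724 ≈ 12533.7 km; running total=12533.7 km
Leg 1 bearing: y=sinΔλ·cosφ2=-0.41502004, x=cosφ1·sinφ2-sinφ1·cosφ2·cosΔλ=0.82377487; θ=atan2(y, x)=-26.7391° <0 so +360° → 333.2609° ≈ 333.3°
Leg 2: φ1=0.7101291, φ2=0.6958977, Δφ=-0.0142314, Δλ=3.3232308 rad; a=sin²(Δφ/2)+cosφ1·cosφ2·sin²(Δλ/2)=0.5772256048; c=2·atan2(√a, √(1-a))=1.725868300; dist=6371·c=10995.507 ≈ 10995.5 km; running total=23529.2 km
Leg 2 bearing: y=sinΔλ·cosφ2=-0.13863811, x=cosφ1·sinφ2-sinφ1·cosφ2·cosΔλ=0.97822508; θ=atan2(y, x)=-8.0665° <0 so +360° → 351.9335° ≈ 351.9°
Leg 3: φ1=0.6958977, φ2=-0.5921675, Δφ=-1.2880652, Δλ=-1.7102254 rad; a=sin²(Δφ/2)+cosφ1·cosφ2·sin²(Δλ/2)=0.7231620458; c=2·atan2(√a, √(1-a))=2.033449687; dist=6371·c=12955.108 ≈ 12955.1 km; running total=36484.3 km
Leg 3 bearing: y=sinΔλ·cosφ2=-0.82168066, x=cosφ1·sinφ2-sinφ1·cosφ2·cosΔλ=-0.35445127; θ=atan2(y, x)=-113.3341° <0 so +360° → 246.6659° ≈ 246.7°

Leg 1: dist=12533.7 km, bearing=333.3°
Leg 2: dist=10995.5 km, bearing=351.9°
Leg 3: dist=12955.1 km, bearing=246.7°
Total: 36484.3 km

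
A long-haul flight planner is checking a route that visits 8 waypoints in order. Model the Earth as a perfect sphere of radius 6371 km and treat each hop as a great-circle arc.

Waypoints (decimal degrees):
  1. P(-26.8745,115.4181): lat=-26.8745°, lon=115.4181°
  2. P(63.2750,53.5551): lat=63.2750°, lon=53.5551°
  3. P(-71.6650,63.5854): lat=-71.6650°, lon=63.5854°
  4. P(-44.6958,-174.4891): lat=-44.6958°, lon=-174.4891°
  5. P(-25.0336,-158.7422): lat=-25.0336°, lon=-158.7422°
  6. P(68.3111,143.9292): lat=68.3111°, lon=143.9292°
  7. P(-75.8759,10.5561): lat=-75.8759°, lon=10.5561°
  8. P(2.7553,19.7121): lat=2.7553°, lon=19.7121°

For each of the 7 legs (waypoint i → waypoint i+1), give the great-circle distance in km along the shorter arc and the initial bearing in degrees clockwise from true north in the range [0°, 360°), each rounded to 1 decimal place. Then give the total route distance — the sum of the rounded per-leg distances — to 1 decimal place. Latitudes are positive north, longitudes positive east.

Leg 1: dist=11385.3 km, bearing=336.0°
Leg 2: dist=15024.1 km, bearing=175.5°
Leg 3: dist=6302.0 km, bearing=133.8°
Leg 4: dist=2605.7 km, bearing=38.2°
Leg 5: dist=11371.4 km, bearing=341.4°
Leg 6: dist=18277.7 km, bearing=221.2°
Leg 7: dist=8763.6 km, bearing=9.3°
Total: 73729.8 km

Leg 1: φ1=-0.4690485, φ2=1.1043571, Δφ=1.5734056, Δλ=-1.0797130 rad; a=sin²(Δφ/2)+cosφ1·cosφ2·sin²(Δλ/2)=0.6072894583; c=2·atan2(√a, √(1-a))=1.787057010; dist=6371·c=11385.340 ≈ 11385.3 km; running total=11385.3 km
Leg 1 bearing: y=sinΔλ·cosφ2=-0.39656331, x=cosφ1·sinφ2-sinφ1·cosφ2·cosΔλ=0.89257685; θ=atan2(y, x)=-23.9551° <0 so +360° → 336.0449° ≈ 336.0°
Leg 2: φ1=1.1043571, φ2=-1.2507902, Δφ=-2.3551473, Δλ=0.1750618 rad; a=sin²(Δφ/2)+cosφ1·cosφ2·sin²(Δλ/2)=0.8542640546; c=2·atan2(√a, √(1-a))=2.358206577; dist=6371·c=15024.134 ≈ 15024.1 km; running total=26409.4 km
Leg 2 bearing: y=sinΔλ·cosφ2=0.05478874, x=cosφ1·sinφ2-sinφ1·cosφ2·cosΔλ=-0.70355249; θ=atan2(y, x)=175.5471° ≈ 175.5°
Leg 3: φ1=-1.2507902, φ2=-0.7800889, Δφ=0.4707013, Δλ=-4.1551839 rad; a=sin²(Δφ/2)+cosφ1·cosφ2·sin²(Δλ/2)=0.2253071941; c=2·atan2(√a, √(1-a))=0.989167560; dist=6371·c=6301.987 ≈ 6302.0 km; running total=32711.4 km
Leg 3 bearing: y=sinΔλ·cosφ2=0.60332516, x=cosφ1·sinφ2-sinφ1·cosφ2·cosΔλ=-0.57807802; θ=atan2(y, x)=133.7757° ≈ 133.8°
Leg 4: φ1=-0.7800889, φ2=-0.4369187, Δφ=0.3431701, Δλ=0.2748353 rad; a=sin²(Δφ/2)+cosφ1·cosφ2·sin²(Δλ/2)=0.0412396987; c=2·atan2(√a, √(1-a))=0.408995904; dist=6371·c=2605.713 ≈ 2605.7 km; running total=35317.1 km
Leg 4 bearing: y=sinΔλ·cosφ2=0.24589410, x=cosφ1·sinφ2-sinφ1·cosφ2·cosΔλ=0.31255725; θ=atan2(y, x)=38.1927° ≈ 38.2°
Leg 5: φ1=-0.4369187, φ2=1.1922536, Δφ=1.6291724, Δλ=5.2826125 rad; a=sin²(Δφ/2)+cosφ1·cosφ2·sin²(Δλ/2)=0.6062169433; c=2·atan2(√a, √(1-a))=1.784861352; dist=6371·c=11371.352 ≈ 11371.4 km; running total=46688.5 km
Leg 5 bearing: y=sinΔλ·cosφ2=-0.31109402, x=cosφ1·sinφ2-sinφ1·cosφ2·cosΔλ=0.92633274; θ=atan2(y, x)=-18.5638° <0 so +360° → 341.4362° ≈ 341.4°
Leg 6: φ1=1.1922536, φ2=-1.3242843, Δφ=-2.5165379, Δλ=-2.3277997 rad; a=sin²(Δφ/2)+cosφ1·cosφ2·sin²(Δλ/2)=0.9815232610; c=2·atan2(√a, √(1-a))=2.868890101; dist=6371·c=18277.699 ≈ 18277.7 km; running total=64966.2 km
Leg 6 bearing: y=sinΔλ·cosφ2=-0.17737959, x=cosφ1·sinφ2-sinφ1·cosφ2·cosΔλ=-0.20267678; θ=atan2(y, x)=-138.8081° <0 so +360° → 221.1919° ≈ 221.2°
Leg 7: φ1=-1.3242843, φ2=0.0480891, Δφ=1.3723733, Δλ=0.1598023 rad; a=sin²(Δφ/2)+cosφ1·cosφ2·sin²(Δλ/2)=0.4029910252; c=2·atan2(√a, √(1-a))=1.375540049; dist=6371·c=8763.566 ≈ 8763.6 km; running total=73729.8 km
Leg 7 bearing: y=sinΔλ·cosφ2=0.15893912, x=cosφ1·sinφ2-sinφ1·cosφ2·cosΔλ=0.96803688; θ=atan2(y, x)=9.3240° ≈ 9.3°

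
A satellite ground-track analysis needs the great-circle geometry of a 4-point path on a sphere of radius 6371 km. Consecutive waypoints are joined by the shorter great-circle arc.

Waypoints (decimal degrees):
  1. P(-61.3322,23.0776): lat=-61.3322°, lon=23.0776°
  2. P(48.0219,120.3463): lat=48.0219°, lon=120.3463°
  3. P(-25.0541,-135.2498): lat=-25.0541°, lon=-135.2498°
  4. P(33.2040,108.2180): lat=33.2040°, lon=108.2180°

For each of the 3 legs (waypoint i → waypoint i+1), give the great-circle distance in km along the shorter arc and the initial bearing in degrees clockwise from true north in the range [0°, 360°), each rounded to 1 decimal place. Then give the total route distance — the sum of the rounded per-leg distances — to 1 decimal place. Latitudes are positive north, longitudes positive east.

Leg 1: dist=14884.3 km, bearing=66.9°
Leg 2: dist=13092.6 km, bearing=97.5°
Leg 3: dist=13875.5 km, bearing=294.3°
Total: 41852.4 km

Leg 1: φ1=-1.0704488, φ2=0.8381403, Δφ=1.9085891, Δλ=1.6976591 rad; a=sin²(Δφ/2)+cosφ1·cosφ2·sin²(Δλ/2)=0.8464341505; c=2·atan2(√a, √(1-a))=2.336255688; dist=6371·c=14884.285 ≈ 14884.3 km; running total=14884.3 km
Leg 1 bearing: y=sinΔλ·cosφ2=0.66347146, x=cosφ1·sinφ2-sinφ1·cosφ2·cosΔλ=0.28238119; θ=atan2(y, x)=66.9448° ≈ 66.9°
Leg 2: φ1=0.8381403, φ2=-0.4372765, Δφ=-1.2754168, Δλ=-4.4609935 rad; a=sin²(Δφ/2)+cosφ1·cosφ2·sin²(Δλ/2)=0.7327676044; c=2·atan2(√a, √(1-a))=2.055035578; dist=6371·c=13092.632 ≈ 13092.6 km; running total=27976.9 km
Leg 2 bearing: y=sinΔλ·cosφ2=0.87743222, x=cosφ1·sinφ2-sinφ1·cosφ2·cosΔλ=-0.11571371; θ=atan2(y, x)=97.5127° ≈ 97.5°
Leg 3: φ1=-0.4372765, φ2=0.5795191, Δφ=1.0167957, Δλ=4.2493147 rad; a=sin²(Δφ/2)+cosφ1·cosφ2·sin²(Δλ/2)=0.7852506391; c=2·atan2(√a, √(1-a))=2.177912402; dist=6371·c=13875.480 ≈ 13875.5 km; running total=41852.4 km
Leg 3 bearing: y=sinΔλ·cosφ2=-0.74860499, x=cosφ1·sinφ2-sinφ1·cosφ2·cosΔλ=0.33781484; θ=atan2(y, x)=-65.7123° <0 so +360° → 294.2877° ≈ 294.3°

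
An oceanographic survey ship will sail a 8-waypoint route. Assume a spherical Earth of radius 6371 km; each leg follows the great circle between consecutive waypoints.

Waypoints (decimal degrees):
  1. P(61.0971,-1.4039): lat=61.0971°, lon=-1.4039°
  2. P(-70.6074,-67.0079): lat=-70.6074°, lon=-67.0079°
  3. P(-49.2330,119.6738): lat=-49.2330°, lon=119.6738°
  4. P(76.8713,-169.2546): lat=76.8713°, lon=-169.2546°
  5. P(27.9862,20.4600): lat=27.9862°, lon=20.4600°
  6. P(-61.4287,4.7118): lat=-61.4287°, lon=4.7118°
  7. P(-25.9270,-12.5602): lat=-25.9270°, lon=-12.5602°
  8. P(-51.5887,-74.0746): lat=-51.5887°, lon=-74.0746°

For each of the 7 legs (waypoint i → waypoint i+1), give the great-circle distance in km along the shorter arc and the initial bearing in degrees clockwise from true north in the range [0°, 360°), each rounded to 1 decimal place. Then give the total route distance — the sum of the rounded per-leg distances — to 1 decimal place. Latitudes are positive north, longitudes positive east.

Leg 1: dist=15502.7 km, bearing=207.7°
Leg 2: dist=6678.6 km, bearing=185.0°
Leg 3: dist=14854.3 km, bearing=17.3°
Leg 4: dist=8336.5 km, bearing=351.1°
Leg 5: dist=10043.5 km, bearing=187.5°
Leg 6: dist=4155.7 km, bearing=333.9°
Leg 7: dist=5835.0 km, bearing=223.5°
Total: 65406.3 km

Leg 1: φ1=1.0663456, φ2=-1.2323316, Δφ=-2.2986772, Δλ=-1.1450058 rad; a=sin²(Δφ/2)+cosφ1·cosφ2·sin²(Δλ/2)=0.8797431145; c=2·atan2(√a, √(1-a))=2.433319296; dist=6371·c=15502.677 ≈ 15502.7 km; running total=15502.7 km
Leg 1 bearing: y=sinΔλ·cosφ2=-0.30239235, x=cosφ1·sinφ2-sinφ1·cosφ2·cosΔλ=-0.57596835; θ=atan2(y, x)=-152.2998° <0 so +360° → 207.7002° ≈ 207.7°
Leg 2: φ1=-1.2323316, φ2=-0.8592780, Δφ=0.3730537, Δλ=3.2582103 rad; a=sin²(Δφ/2)+cosφ1·cosφ2·sin²(Δλ/2)=0.2504708212; c=2·atan2(√a, √(1-a))=1.048284525; dist=6371·c=6678.621 ≈ 6678.6 km; running total=22181.3 km
Leg 2 bearing: y=sinΔλ·cosφ2=-0.07597704, x=cosφ1·sinφ2-sinφ1·cosφ2·cosΔλ=-0.86323128; θ=atan2(y, x)=-174.9701° <0 so +360° → 185.0299° ≈ 185.0°
Leg 3: φ1=-0.8592780, φ2=1.3416573, Δφ=2.2009352, Δλ=-5.0427519 rad; a=sin²(Δφ/2)+cosφ1·cosφ2·sin²(Δλ/2)=0.8447314484; c=2·atan2(√a, √(1-a))=2.331543591; dist=6371·c=14854.264 ≈ 14854.3 km; running total=37035.6 km
Leg 3 bearing: y=sinΔλ·cosφ2=0.21485653, x=cosφ1·sinφ2-sinφ1·cosφ2·cosΔλ=0.69172074; θ=atan2(y, x)=17.2554° ≈ 17.3°
Leg 4: φ1=1.3416573, φ2=0.4884513, Δφ=-0.8532060, Δλ=3.3111444 rad; a=sin²(Δφ/2)+cosφ1·cosφ2·sin²(Δλ/2)=0.3703539594; c=2·atan2(√a, √(1-a))=1.308507184; dist=6371·c=8336.499 ≈ 8336.5 km; running total=45372.1 km
Leg 4 bearing: y=sinΔλ·cosφ2=-0.14900814, x=cosφ1·sinφ2-sinφ1·cosφ2·cosΔλ=0.95423487; θ=atan2(y, x)=-8.8753° <0 so +360° → 351.1247° ≈ 351.1°
Leg 5: φ1=0.4884513, φ2=-1.0721331, Δφ=-1.5605844, Δλ=-0.2748579 rad; a=sin²(Δφ/2)+cosφ1·cosφ2·sin²(Δλ/2)=0.5028203834; c=2·atan2(√a, √(1-a))=1.576437124; dist=6371·c=10043.481 ≈ 10043.5 km; running total=55415.6 km
Leg 5 bearing: y=sinΔλ·cosφ2=-0.12980248, x=cosφ1·sinφ2-sinφ1·cosφ2·cosΔλ=-0.99152383; θ=atan2(y, x)=-172.5417° <0 so +360° → 187.4583° ≈ 187.5°
Leg 6: φ1=-1.0721331, φ2=-0.4525115, Δφ=0.6196216, Δλ=-0.3014533 rad; a=sin²(Δφ/2)+cosφ1·cosφ2·sin²(Δλ/2)=0.1026486977; c=2·atan2(√a, √(1-a))=0.652278848; dist=6371·c=4155.669 ≈ 4155.7 km; running total=59571.3 km
Leg 6 bearing: y=sinΔλ·cosφ2=-0.26702499, x=cosφ1·sinφ2-sinφ1·cosφ2·cosΔλ=0.54511047; θ=atan2(y, x)=-26.0981° <0 so +360° → 333.9019° ≈ 333.9°
Leg 7: φ1=-0.4525115, φ2=-0.9003927, Δφ=-0.4478812, Δλ=-1.0736288 rad; a=sin²(Δφ/2)+cosφ1·cosφ2·sin²(Δλ/2)=0.1954522015; c=2·atan2(√a, √(1-a))=0.915876580; dist=6371·c=5835.0497 ≈ 5835.0 km; running total=65406.3 km
Leg 7 bearing: y=sinΔλ·cosφ2=-0.54608561, x=cosφ1·sinφ2-sinφ1·cosφ2·cosΔλ=-0.57514612; θ=atan2(y, x)=-136.4847° <0 so +360° → 223.5153° ≈ 223.5°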